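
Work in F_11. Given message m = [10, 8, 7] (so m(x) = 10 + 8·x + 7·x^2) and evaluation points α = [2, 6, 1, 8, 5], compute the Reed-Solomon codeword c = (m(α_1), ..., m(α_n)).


c = [10, 2, 3, 5, 5]

Message polynomial: m(x) = 10 + 8·x + 7·x^2 (mod 11).
For each evaluation point α_i, compute m(α_i) mod 11:
  α_1 = 2: Horner steps 7 → 0 → 10, so m(2) = 10.
  α_2 = 6: Horner steps 7 → 6 → 2, so m(6) = 2.
  α_3 = 1: Horner steps 7 → 4 → 3, so m(1) = 3.
  α_4 = 8: Horner steps 7 → 9 → 5, so m(8) = 5.
  α_5 = 5: Horner steps 7 → 10 → 5, so m(5) = 5.
Codeword c = [10, 2, 3, 5, 5] ∈ F_11^5.


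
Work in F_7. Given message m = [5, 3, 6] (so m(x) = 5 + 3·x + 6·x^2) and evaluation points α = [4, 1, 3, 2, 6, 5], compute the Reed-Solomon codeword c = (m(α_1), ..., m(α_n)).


c = [1, 0, 5, 0, 1, 2]

Message polynomial: m(x) = 5 + 3·x + 6·x^2 (mod 7).
For each evaluation point α_i, compute m(α_i) mod 7:
  α_1 = 4: Horner steps 6 → 6 → 1, so m(4) = 1.
  α_2 = 1: Horner steps 6 → 2 → 0, so m(1) = 0.
  α_3 = 3: Horner steps 6 → 0 → 5, so m(3) = 5.
  α_4 = 2: Horner steps 6 → 1 → 0, so m(2) = 0.
  α_5 = 6: Horner steps 6 → 4 → 1, so m(6) = 1.
  α_6 = 5: Horner steps 6 → 5 → 2, so m(5) = 2.
Codeword c = [1, 0, 5, 0, 1, 2] ∈ F_7^6.


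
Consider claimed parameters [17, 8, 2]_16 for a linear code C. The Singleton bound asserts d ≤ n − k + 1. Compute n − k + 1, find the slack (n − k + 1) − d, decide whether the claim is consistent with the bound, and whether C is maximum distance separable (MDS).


Singleton RHS = n − k + 1 = 10, slack = 8, bound satisfied, not MDS.

Singleton bound: d ≤ n − k + 1.
Here n = 17, k = 8, so n − k + 1 = 10.
Given d = 2, check d ≤ 10: YES.
Slack = (n − k + 1) − d = 8.
The code is NOT MDS (slack = 8 > 0).
Description: the claimed parameters are [17, 8, 2]_16; such a code would be non-MDS.


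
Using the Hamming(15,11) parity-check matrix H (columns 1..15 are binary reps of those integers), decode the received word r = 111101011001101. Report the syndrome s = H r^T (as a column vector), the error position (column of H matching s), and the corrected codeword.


s = (1, 1, 0, 1)^T, error position = 13, corrected codeword c = 111101011001001

Compute s = H r^T mod 2 one row at a time:
  s_1 = 1 + 1 + 0 + 0 + 1 + 1 + 0 + 1 = 5 ≡ 1 (mod 2).
  s_2 = 1 + 0 + 1 + 0 + 1 + 1 + 0 + 1 = 5 ≡ 1 (mod 2).
  s_3 = 1 + 1 + 1 + 0 + 0 + 0 + 0 + 1 = 4 ≡ 0 (mod 2).
  s_4 = 1 + 1 + 0 + 0 + 1 + 0 + 1 + 1 = 5 ≡ 1 (mod 2).
s = (1, 1, 0, 1)^T — this equals column 13 of H (binary 1101), so error is at position 13.
Correct: flip bit 13 of r = 111101011001101 to get c = 111101011001001.


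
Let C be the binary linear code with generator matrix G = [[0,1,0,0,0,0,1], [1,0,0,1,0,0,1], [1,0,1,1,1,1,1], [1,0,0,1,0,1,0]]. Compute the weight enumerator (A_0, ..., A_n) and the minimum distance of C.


Weight distribution: A_0 = 1, A_2 = 3, A_3 = 6, A_4 = 1, A_5 = 2, A_6 = 3. Minimum distance d = 2.

Enumerate all 2^4 = 16 messages m ∈ F_2^4.
For each, compute codeword c = mG in F_2^7, then tally its weight.
  m = 0000 → c = 0000000, weight = 0.
  m = 1000 → c = 0100001, weight = 2.
  m = 0100 → c = 1001001, weight = 3.
  m = 1100 → c = 1101000, weight = 3.
  m = 0010 → c = 1011111, weight = 6.
  m = 1010 → c = 1111110, weight = 6.
  m = 0110 → c = 0010110, weight = 3.
  m = 1110 → c = 0110111, weight = 5.
  m = 0001 → c = 1001010, weight = 3.
  m = 1001 → c = 1101011, weight = 5.
  m = 0101 → c = 0000011, weight = 2.
  m = 1101 → c = 0100010, weight = 2.
  m = 0011 → c = 0010101, weight = 3.
  m = 1011 → c = 0110100, weight = 3.
  m = 0111 → c = 1011100, weight = 4.
  m = 1111 → c = 1111101, weight = 6.
Tally weights:
  weight 0: 1 codewords.
  weight 2: 3 codewords.
  weight 3: 6 codewords.
  weight 4: 1 codewords.
  weight 5: 2 codewords.
  weight 6: 3 codewords.
Minimum distance d = smallest w > 0 with A_w > 0 = 2.
Sanity: Σ A_w = 16 = 2^4 = 16 ✓.


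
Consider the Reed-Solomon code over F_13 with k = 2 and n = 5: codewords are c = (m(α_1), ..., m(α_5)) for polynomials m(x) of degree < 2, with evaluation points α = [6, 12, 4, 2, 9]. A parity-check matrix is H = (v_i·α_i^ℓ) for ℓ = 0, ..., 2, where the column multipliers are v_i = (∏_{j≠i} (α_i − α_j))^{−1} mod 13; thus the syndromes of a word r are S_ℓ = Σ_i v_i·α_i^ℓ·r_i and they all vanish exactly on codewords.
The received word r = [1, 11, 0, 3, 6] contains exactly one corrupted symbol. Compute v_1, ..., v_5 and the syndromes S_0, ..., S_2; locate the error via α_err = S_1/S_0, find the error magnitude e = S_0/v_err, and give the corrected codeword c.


S = (7, 2, 8), error at position 3, error magnitude e = 11, c = [1, 11, 2, 3, 6].

Step 1: column multipliers v_i = (∏_{j≠i}(α_i − α_j))^{−1} mod 13.
  i = 1 (α = 6): (6−12)(6−4)(6−2)(6−9) = (−6)·2·4·(−3) = 144 ≡ 1, so v_1 = 1^{−1} = 1 (mod 13).
  i = 2 (α = 12): (12−6)(12−4)(12−2)(12−9) = 6·8·10·3 = 1440 ≡ 10, so v_2 = 10^{−1} = 4 (mod 13).
  i = 3 (α = 4): (4−6)(4−12)(4−2)(4−9) = (−2)·(−8)·2·(−5) = −160 ≡ 9, so v_3 = 9^{−1} = 3 (mod 13).
  i = 4 (α = 2): (2−6)(2−12)(2−4)(2−9) = (−4)·(−10)·(−2)·(−7) = 560 ≡ 1, so v_4 = 1^{−1} = 1 (mod 13).
  i = 5 (α = 9): (9−6)(9−12)(9−4)(9−2) = 3·(−3)·5·7 = −315 ≡ 10, so v_5 = 10^{−1} = 4 (mod 13).
  v = [1, 4, 3, 1, 4].
Step 2: syndromes of r = [1, 11, 0, 3, 6] (all sums mod 13).
  S_0 = Σ v_i r_i = 1·1 + 4·11 + 3·0 + 1·3 + 4·6 = 72 ≡ 7.
  S_1 = Σ v_i α_i r_i = 1·6·1 + 4·12·11 + 3·4·0 + 1·2·3 + 4·9·6 = 756 ≡ 2.
  α_i^2 mod 13 = [10, 1, 3, 4, 3].
  S_2 = Σ v_i α_i^2 r_i = 1·10·1 + 4·1·11 + 3·3·0 + 1·4·3 + 4·3·6 = 138 ≡ 8.
  S = (7, 2, 8) ≠ 0, so r is not a codeword (an error is present).
Step 3: locate the error. For a single error e at position i, S_ℓ = v_i·e·α_i^ℓ, so α_err = S_1/S_0.
  S_0^{−1} = 7^{−1} = 2 (mod 13), so α_err = 2·2 = 4 ≡ 4 = α_3. Error position i = 3.
  Consistency check: S_2/S_1 = 8·7 = 56 ≡ 4 = α_err ✓ (single-error assumption holds).
Step 4: error magnitude e = S_0/v_3 = S_0·∏_{j≠3}(α_3 − α_j) = 7·9 = 63 ≡ 11 (mod 13).
Step 5: correct position 3: c_3 = r_3 − e = 0 − 11 ≡ 2 (mod 13). Hence c = [1, 11, 2, 3, 6].
  Check: interpolating c through the α_i gives m(x) = 4 + 6·x (degree < 2) with m(α_i) = c_i for every i, so c is indeed a codeword.


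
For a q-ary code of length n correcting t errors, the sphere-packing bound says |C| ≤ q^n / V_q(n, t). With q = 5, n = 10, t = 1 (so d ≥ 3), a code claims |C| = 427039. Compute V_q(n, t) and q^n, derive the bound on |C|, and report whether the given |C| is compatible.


V_q(n, t) = 41, q^n = 9765625, Hamming bound = 238185, |C| = 427039 > bound (violated).

Step 1: Compute V_q(n, t) = Σ_{j=0}^1 C(n, j) (q−1)^j.
  j = 0: C(10,0)·(4)^0 = 1·1 = 1.
  j = 1: C(10,1)·(4)^1 = 10·4 = 40.
  V_q(n, t) = 1 + 40 = 41.
Step 2: q^n = 5^10 = 9765625.
Step 3: Hamming bound ⌊q^n / V_q(n,t)⌋ = ⌊9765625/41⌋ = 238185.
Step 4: Compare |C| = 427039 to 238185: violated.
The claimed |C| lies above the Hamming bound, so no 5-ary code of length 10 with d ≥ 3 can have 427039 codewords.


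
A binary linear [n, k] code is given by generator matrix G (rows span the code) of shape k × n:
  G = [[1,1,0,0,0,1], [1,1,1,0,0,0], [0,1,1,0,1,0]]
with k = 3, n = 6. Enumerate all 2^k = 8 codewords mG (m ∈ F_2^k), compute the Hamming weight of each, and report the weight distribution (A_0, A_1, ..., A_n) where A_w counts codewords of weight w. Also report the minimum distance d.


Weight distribution: A_0 = 1, A_2 = 2, A_3 = 4, A_4 = 1. Minimum distance d = 2.

Enumerate all 2^3 = 8 messages m ∈ F_2^3.
For each, compute codeword c = mG in F_2^6, then tally its weight.
  m = 000 → c = 000000, weight = 0.
  m = 100 → c = 110001, weight = 3.
  m = 010 → c = 111000, weight = 3.
  m = 110 → c = 001001, weight = 2.
  m = 001 → c = 011010, weight = 3.
  m = 101 → c = 101011, weight = 4.
  m = 011 → c = 100010, weight = 2.
  m = 111 → c = 010011, weight = 3.
Tally weights:
  weight 0: 1 codewords.
  weight 2: 2 codewords.
  weight 3: 4 codewords.
  weight 4: 1 codewords.
Minimum distance d = smallest w > 0 with A_w > 0 = 2.
Sanity: Σ A_w = 8 = 2^3 = 8 ✓.


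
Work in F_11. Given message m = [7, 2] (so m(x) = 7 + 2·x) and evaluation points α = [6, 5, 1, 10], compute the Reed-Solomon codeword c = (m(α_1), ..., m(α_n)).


c = [8, 6, 9, 5]

Message polynomial: m(x) = 7 + 2·x (mod 11).
For each evaluation point α_i, compute m(α_i) mod 11:
  α_1 = 6: Horner steps 2 → 8, so m(6) = 8.
  α_2 = 5: Horner steps 2 → 6, so m(5) = 6.
  α_3 = 1: Horner steps 2 → 9, so m(1) = 9.
  α_4 = 10: Horner steps 2 → 5, so m(10) = 5.
Codeword c = [8, 6, 9, 5] ∈ F_11^4.


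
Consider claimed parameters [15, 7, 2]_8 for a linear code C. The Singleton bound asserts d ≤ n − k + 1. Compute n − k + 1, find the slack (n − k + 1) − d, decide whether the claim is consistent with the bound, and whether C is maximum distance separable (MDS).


Singleton RHS = n − k + 1 = 9, slack = 7, bound satisfied, not MDS.

Singleton bound: d ≤ n − k + 1.
Here n = 15, k = 7, so n − k + 1 = 9.
Given d = 2, check d ≤ 9: YES.
Slack = (n − k + 1) − d = 7.
The code is NOT MDS (slack = 7 > 0).
Description: the claimed parameters are [15, 7, 2]_8; such a code would be non-MDS.


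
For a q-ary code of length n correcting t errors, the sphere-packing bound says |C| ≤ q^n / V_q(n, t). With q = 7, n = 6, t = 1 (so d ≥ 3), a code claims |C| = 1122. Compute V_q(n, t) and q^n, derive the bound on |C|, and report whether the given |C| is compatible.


V_q(n, t) = 37, q^n = 117649, Hamming bound = 3179, |C| = 1122 ≤ bound (satisfied).

Step 1: Compute V_q(n, t) = Σ_{j=0}^1 C(n, j) (q−1)^j.
  j = 0: C(6,0)·(6)^0 = 1·1 = 1.
  j = 1: C(6,1)·(6)^1 = 6·6 = 36.
  V_q(n, t) = 1 + 36 = 37.
Step 2: q^n = 7^6 = 117649.
Step 3: Hamming bound ⌊q^n / V_q(n,t)⌋ = ⌊117649/37⌋ = 3179.
Step 4: Compare |C| = 1122 to 3179: satisfied.
The claimed |C| lies below the Hamming bound.


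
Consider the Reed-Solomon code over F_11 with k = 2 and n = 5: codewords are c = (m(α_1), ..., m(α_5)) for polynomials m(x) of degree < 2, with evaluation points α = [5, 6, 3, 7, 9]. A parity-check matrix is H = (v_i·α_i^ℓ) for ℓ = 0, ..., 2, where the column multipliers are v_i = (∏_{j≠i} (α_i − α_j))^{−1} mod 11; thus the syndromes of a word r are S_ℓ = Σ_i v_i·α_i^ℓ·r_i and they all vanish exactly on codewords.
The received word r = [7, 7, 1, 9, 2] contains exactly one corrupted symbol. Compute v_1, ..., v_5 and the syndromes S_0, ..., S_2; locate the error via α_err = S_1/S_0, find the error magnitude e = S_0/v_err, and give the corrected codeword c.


S = (4, 9, 1), error at position 1, error magnitude e = 2, c = [5, 7, 1, 9, 2].

Step 1: column multipliers v_i = (∏_{j≠i}(α_i − α_j))^{−1} mod 11.
  i = 1 (α = 5): (5−6)(5−3)(5−7)(5−9) = (−1)·2·(−2)·(−4) = −16 ≡ 6, so v_1 = 6^{−1} = 2 (mod 11).
  i = 2 (α = 6): (6−5)(6−3)(6−7)(6−9) = 1·3·(−1)·(−3) = 9 ≡ 9, so v_2 = 9^{−1} = 5 (mod 11).
  i = 3 (α = 3): (3−5)(3−6)(3−7)(3−9) = (−2)·(−3)·(−4)·(−6) = 144 ≡ 1, so v_3 = 1^{−1} = 1 (mod 11).
  i = 4 (α = 7): (7−5)(7−6)(7−3)(7−9) = 2·1·4·(−2) = −16 ≡ 6, so v_4 = 6^{−1} = 2 (mod 11).
  i = 5 (α = 9): (9−5)(9−6)(9−3)(9−7) = 4·3·6·2 = 144 ≡ 1, so v_5 = 1^{−1} = 1 (mod 11).
  v = [2, 5, 1, 2, 1].
Step 2: syndromes of r = [7, 7, 1, 9, 2] (all sums mod 11).
  S_0 = Σ v_i r_i = 2·7 + 5·7 + 1·1 + 2·9 + 1·2 = 70 ≡ 4.
  S_1 = Σ v_i α_i r_i = 2·5·7 + 5·6·7 + 1·3·1 + 2·7·9 + 1·9·2 = 427 ≡ 9.
  α_i^2 mod 11 = [3, 3, 9, 5, 4].
  S_2 = Σ v_i α_i^2 r_i = 2·3·7 + 5·3·7 + 1·9·1 + 2·5·9 + 1·4·2 = 254 ≡ 1.
  S = (4, 9, 1) ≠ 0, so r is not a codeword (an error is present).
Step 3: locate the error. For a single error e at position i, S_ℓ = v_i·e·α_i^ℓ, so α_err = S_1/S_0.
  S_0^{−1} = 4^{−1} = 3 (mod 11), so α_err = 9·3 = 27 ≡ 5 = α_1. Error position i = 1.
  Consistency check: S_2/S_1 = 1·5 = 5 ≡ 5 = α_err ✓ (single-error assumption holds).
Step 4: error magnitude e = S_0/v_1 = S_0·∏_{j≠1}(α_1 − α_j) = 4·6 = 24 ≡ 2 (mod 11).
Step 5: correct position 1: c_1 = r_1 − e = 7 − 2 ≡ 5 (mod 11). Hence c = [5, 7, 1, 9, 2].
  Check: interpolating c through the α_i gives m(x) = 6 + 2·x (degree < 2) with m(α_i) = c_i for every i, so c is indeed a codeword.


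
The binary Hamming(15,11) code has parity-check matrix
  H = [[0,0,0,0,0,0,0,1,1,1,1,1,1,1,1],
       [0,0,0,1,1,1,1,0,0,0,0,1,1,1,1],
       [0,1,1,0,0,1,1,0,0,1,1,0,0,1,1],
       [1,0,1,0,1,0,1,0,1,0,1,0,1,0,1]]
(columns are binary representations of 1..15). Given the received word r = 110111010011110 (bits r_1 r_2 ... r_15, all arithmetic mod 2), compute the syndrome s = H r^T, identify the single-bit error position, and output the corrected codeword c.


s = (1, 0, 0, 0)^T, error position = 8, corrected codeword c = 110111000011110

Compute s = H r^T mod 2 one row at a time:
  s_1 = 1 + 0 + 0 + 1 + 1 + 1 + 1 + 0 = 5 ≡ 1 (mod 2).
  s_2 = 1 + 1 + 1 + 0 + 1 + 1 + 1 + 0 = 6 ≡ 0 (mod 2).
  s_3 = 1 + 0 + 1 + 0 + 0 + 1 + 1 + 0 = 4 ≡ 0 (mod 2).
  s_4 = 1 + 0 + 1 + 0 + 0 + 1 + 1 + 0 = 4 ≡ 0 (mod 2).
s = (1, 0, 0, 0)^T — this equals column 8 of H (binary 1000), so error is at position 8.
Correct: flip bit 8 of r = 110111010011110 to get c = 110111000011110.


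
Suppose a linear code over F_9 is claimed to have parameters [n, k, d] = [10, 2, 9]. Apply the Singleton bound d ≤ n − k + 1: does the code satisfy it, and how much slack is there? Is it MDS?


Singleton RHS = n − k + 1 = 9, slack = 0, bound satisfied, MDS.

Singleton bound: d ≤ n − k + 1.
Here n = 10, k = 2, so n − k + 1 = 9.
Given d = 9, check d ≤ 9: YES.
Slack = (n − k + 1) − d = 0.
The code is MDS (slack = 0).
Description: the claimed parameters are [10, 2, 9]_9; such a code would be MDS (meets Singleton bound).


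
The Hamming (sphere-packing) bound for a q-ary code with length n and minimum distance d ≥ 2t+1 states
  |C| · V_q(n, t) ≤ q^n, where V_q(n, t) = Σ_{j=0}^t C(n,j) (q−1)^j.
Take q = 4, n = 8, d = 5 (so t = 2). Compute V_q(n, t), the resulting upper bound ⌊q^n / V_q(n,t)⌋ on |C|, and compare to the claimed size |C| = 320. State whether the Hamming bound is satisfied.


V_q(n, t) = 277, q^n = 65536, Hamming bound = 236, |C| = 320 > bound (violated).

Step 1: Compute V_q(n, t) = Σ_{j=0}^2 C(n, j) (q−1)^j.
  j = 0: C(8,0)·(3)^0 = 1·1 = 1.
  j = 1: C(8,1)·(3)^1 = 8·3 = 24.
  j = 2: C(8,2)·(3)^2 = 28·9 = 252.
  V_q(n, t) = 1 + 24 + 252 = 277.
Step 2: q^n = 4^8 = 65536.
Step 3: Hamming bound ⌊q^n / V_q(n,t)⌋ = ⌊65536/277⌋ = 236.
Step 4: Compare |C| = 320 to 236: violated.
The claimed |C| lies above the Hamming bound, so no 4-ary code of length 8 with d ≥ 5 can have 320 codewords.


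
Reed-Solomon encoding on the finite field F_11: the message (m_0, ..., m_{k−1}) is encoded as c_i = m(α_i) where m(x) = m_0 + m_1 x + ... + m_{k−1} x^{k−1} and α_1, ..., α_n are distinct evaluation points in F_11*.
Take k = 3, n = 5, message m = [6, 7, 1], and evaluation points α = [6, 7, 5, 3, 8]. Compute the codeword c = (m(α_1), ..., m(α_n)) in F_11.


c = [7, 5, 0, 3, 5]

Message polynomial: m(x) = 6 + 7·x + 1·x^2 (mod 11).
For each evaluation point α_i, compute m(α_i) mod 11:
  α_1 = 6: Horner steps 1 → 2 → 7, so m(6) = 7.
  α_2 = 7: Horner steps 1 → 3 → 5, so m(7) = 5.
  α_3 = 5: Horner steps 1 → 1 → 0, so m(5) = 0.
  α_4 = 3: Horner steps 1 → 10 → 3, so m(3) = 3.
  α_5 = 8: Horner steps 1 → 4 → 5, so m(8) = 5.
Codeword c = [7, 5, 0, 3, 5] ∈ F_11^5.


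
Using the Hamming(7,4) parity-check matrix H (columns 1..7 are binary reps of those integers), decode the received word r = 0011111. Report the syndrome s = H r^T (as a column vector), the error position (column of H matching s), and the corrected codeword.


s = (0, 1, 1)^T, error position = 3, corrected codeword c = 0001111

Compute s = H r^T mod 2 one row at a time:
  s_1 = 1 + 1 + 1 + 1 = 4 ≡ 0 (mod 2).
  s_2 = 0 + 1 + 1 + 1 = 3 ≡ 1 (mod 2).
  s_3 = 0 + 1 + 1 + 1 = 3 ≡ 1 (mod 2).
s = (0, 1, 1)^T — this equals column 3 of H (binary 011), so error is at position 3.
Correct: flip bit 3 of r = 0011111 to get c = 0001111.


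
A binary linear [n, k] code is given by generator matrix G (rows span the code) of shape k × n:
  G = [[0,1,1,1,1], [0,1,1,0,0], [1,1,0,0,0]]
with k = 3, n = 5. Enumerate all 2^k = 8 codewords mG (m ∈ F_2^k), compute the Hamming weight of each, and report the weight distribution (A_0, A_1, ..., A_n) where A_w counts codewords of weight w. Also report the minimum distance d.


Weight distribution: A_0 = 1, A_2 = 4, A_4 = 3. Minimum distance d = 2.

Enumerate all 2^3 = 8 messages m ∈ F_2^3.
For each, compute codeword c = mG in F_2^5, then tally its weight.
  m = 000 → c = 00000, weight = 0.
  m = 100 → c = 01111, weight = 4.
  m = 010 → c = 01100, weight = 2.
  m = 110 → c = 00011, weight = 2.
  m = 001 → c = 11000, weight = 2.
  m = 101 → c = 10111, weight = 4.
  m = 011 → c = 10100, weight = 2.
  m = 111 → c = 11011, weight = 4.
Tally weights:
  weight 0: 1 codewords.
  weight 2: 4 codewords.
  weight 4: 3 codewords.
Minimum distance d = smallest w > 0 with A_w > 0 = 2.
Sanity: Σ A_w = 8 = 2^3 = 8 ✓.


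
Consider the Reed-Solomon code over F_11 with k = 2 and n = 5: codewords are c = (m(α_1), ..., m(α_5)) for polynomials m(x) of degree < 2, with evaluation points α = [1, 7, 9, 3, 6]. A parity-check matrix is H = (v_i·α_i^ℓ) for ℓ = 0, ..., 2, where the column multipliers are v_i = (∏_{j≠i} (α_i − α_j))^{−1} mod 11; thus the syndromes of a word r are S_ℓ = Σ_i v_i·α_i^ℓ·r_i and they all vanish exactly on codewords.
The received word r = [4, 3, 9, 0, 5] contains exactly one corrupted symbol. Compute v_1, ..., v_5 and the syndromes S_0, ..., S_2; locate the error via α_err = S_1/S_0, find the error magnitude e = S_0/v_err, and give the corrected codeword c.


S = (5, 1, 9), error at position 3, error magnitude e = 10, c = [4, 3, 10, 0, 5].

Step 1: column multipliers v_i = (∏_{j≠i}(α_i − α_j))^{−1} mod 11.
  i = 1 (α = 1): (1−7)(1−9)(1−3)(1−6) = (−6)·(−8)·(−2)·(−5) = 480 ≡ 7, so v_1 = 7^{−1} = 8 (mod 11).
  i = 2 (α = 7): (7−1)(7−9)(7−3)(7−6) = 6·(−2)·4·1 = −48 ≡ 7, so v_2 = 7^{−1} = 8 (mod 11).
  i = 3 (α = 9): (9−1)(9−7)(9−3)(9−6) = 8·2·6·3 = 288 ≡ 2, so v_3 = 2^{−1} = 6 (mod 11).
  i = 4 (α = 3): (3−1)(3−7)(3−9)(3−6) = 2·(−4)·(−6)·(−3) = −144 ≡ 10, so v_4 = 10^{−1} = 10 (mod 11).
  i = 5 (α = 6): (6−1)(6−7)(6−9)(6−3) = 5·(−1)·(−3)·3 = 45 ≡ 1, so v_5 = 1^{−1} = 1 (mod 11).
  v = [8, 8, 6, 10, 1].
Step 2: syndromes of r = [4, 3, 9, 0, 5] (all sums mod 11).
  S_0 = Σ v_i r_i = 8·4 + 8·3 + 6·9 + 10·0 + 1·5 = 115 ≡ 5.
  S_1 = Σ v_i α_i r_i = 8·1·4 + 8·7·3 + 6·9·9 + 10·3·0 + 1·6·5 = 716 ≡ 1.
  α_i^2 mod 11 = [1, 5, 4, 9, 3].
  S_2 = Σ v_i α_i^2 r_i = 8·1·4 + 8·5·3 + 6·4·9 + 10·9·0 + 1·3·5 = 383 ≡ 9.
  S = (5, 1, 9) ≠ 0, so r is not a codeword (an error is present).
Step 3: locate the error. For a single error e at position i, S_ℓ = v_i·e·α_i^ℓ, so α_err = S_1/S_0.
  S_0^{−1} = 5^{−1} = 9 (mod 11), so α_err = 1·9 = 9 ≡ 9 = α_3. Error position i = 3.
  Consistency check: S_2/S_1 = 9·1 = 9 ≡ 9 = α_err ✓ (single-error assumption holds).
Step 4: error magnitude e = S_0/v_3 = S_0·∏_{j≠3}(α_3 − α_j) = 5·2 = 10 ≡ 10 (mod 11).
Step 5: correct position 3: c_3 = r_3 − e = 9 − 10 ≡ 10 (mod 11). Hence c = [4, 3, 10, 0, 5].
  Check: interpolating c through the α_i gives m(x) = 6 + 9·x (degree < 2) with m(α_i) = c_i for every i, so c is indeed a codeword.


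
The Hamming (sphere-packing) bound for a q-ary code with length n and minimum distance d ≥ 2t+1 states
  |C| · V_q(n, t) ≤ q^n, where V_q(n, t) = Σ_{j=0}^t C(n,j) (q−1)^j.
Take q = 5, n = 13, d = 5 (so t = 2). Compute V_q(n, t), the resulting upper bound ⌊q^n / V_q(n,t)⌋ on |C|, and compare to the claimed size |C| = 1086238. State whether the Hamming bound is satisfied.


V_q(n, t) = 1301, q^n = 1220703125, Hamming bound = 938280, |C| = 1086238 > bound (violated).

Step 1: Compute V_q(n, t) = Σ_{j=0}^2 C(n, j) (q−1)^j.
  j = 0: C(13,0)·(4)^0 = 1·1 = 1.
  j = 1: C(13,1)·(4)^1 = 13·4 = 52.
  j = 2: C(13,2)·(4)^2 = 78·16 = 1248.
  V_q(n, t) = 1 + 52 + 1248 = 1301.
Step 2: q^n = 5^13 = 1220703125.
Step 3: Hamming bound ⌊q^n / V_q(n,t)⌋ = ⌊1220703125/1301⌋ = 938280.
Step 4: Compare |C| = 1086238 to 938280: violated.
The claimed |C| lies above the Hamming bound, so no 5-ary code of length 13 with d ≥ 5 can have 1086238 codewords.


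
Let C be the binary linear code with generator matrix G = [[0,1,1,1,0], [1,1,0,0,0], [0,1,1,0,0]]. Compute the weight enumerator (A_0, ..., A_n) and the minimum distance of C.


Weight distribution: A_0 = 1, A_1 = 1, A_2 = 3, A_3 = 3. Minimum distance d = 1.

Enumerate all 2^3 = 8 messages m ∈ F_2^3.
For each, compute codeword c = mG in F_2^5, then tally its weight.
  m = 000 → c = 00000, weight = 0.
  m = 100 → c = 01110, weight = 3.
  m = 010 → c = 11000, weight = 2.
  m = 110 → c = 10110, weight = 3.
  m = 001 → c = 01100, weight = 2.
  m = 101 → c = 00010, weight = 1.
  m = 011 → c = 10100, weight = 2.
  m = 111 → c = 11010, weight = 3.
Tally weights:
  weight 0: 1 codewords.
  weight 1: 1 codewords.
  weight 2: 3 codewords.
  weight 3: 3 codewords.
Minimum distance d = smallest w > 0 with A_w > 0 = 1.
Sanity: Σ A_w = 8 = 2^3 = 8 ✓.


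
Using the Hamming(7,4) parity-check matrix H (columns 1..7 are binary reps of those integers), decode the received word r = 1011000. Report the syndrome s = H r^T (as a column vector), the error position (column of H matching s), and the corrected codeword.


s = (1, 1, 0)^T, error position = 6, corrected codeword c = 1011010

Compute s = H r^T mod 2 one row at a time:
  s_1 = 1 + 0 + 0 + 0 = 1 ≡ 1 (mod 2).
  s_2 = 0 + 1 + 0 + 0 = 1 ≡ 1 (mod 2).
  s_3 = 1 + 1 + 0 + 0 = 2 ≡ 0 (mod 2).
s = (1, 1, 0)^T — this equals column 6 of H (binary 110), so error is at position 6.
Correct: flip bit 6 of r = 1011000 to get c = 1011010.


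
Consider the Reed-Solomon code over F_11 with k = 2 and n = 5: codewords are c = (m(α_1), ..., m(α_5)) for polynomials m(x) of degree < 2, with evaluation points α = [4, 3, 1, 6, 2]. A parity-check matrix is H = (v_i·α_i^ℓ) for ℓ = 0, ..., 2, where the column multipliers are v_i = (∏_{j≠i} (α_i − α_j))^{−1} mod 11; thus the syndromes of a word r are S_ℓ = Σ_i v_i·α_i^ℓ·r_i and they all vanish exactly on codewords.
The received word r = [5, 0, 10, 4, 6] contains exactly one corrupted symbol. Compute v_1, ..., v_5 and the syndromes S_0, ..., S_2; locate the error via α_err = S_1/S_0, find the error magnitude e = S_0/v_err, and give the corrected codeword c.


S = (8, 8, 8), error at position 3, error magnitude e = 9, c = [5, 0, 1, 4, 6].

Step 1: column multipliers v_i = (∏_{j≠i}(α_i − α_j))^{−1} mod 11.
  i = 1 (α = 4): (4−3)(4−1)(4−6)(4−2) = 1·3·(−2)·2 = −12 ≡ 10, so v_1 = 10^{−1} = 10 (mod 11).
  i = 2 (α = 3): (3−4)(3−1)(3−6)(3−2) = (−1)·2·(−3)·1 = 6 ≡ 6, so v_2 = 6^{−1} = 2 (mod 11).
  i = 3 (α = 1): (1−4)(1−3)(1−6)(1−2) = (−3)·(−2)·(−5)·(−1) = 30 ≡ 8, so v_3 = 8^{−1} = 7 (mod 11).
  i = 4 (α = 6): (6−4)(6−3)(6−1)(6−2) = 2·3·5·4 = 120 ≡ 10, so v_4 = 10^{−1} = 10 (mod 11).
  i = 5 (α = 2): (2−4)(2−3)(2−1)(2−6) = (−2)·(−1)·1·(−4) = −8 ≡ 3, so v_5 = 3^{−1} = 4 (mod 11).
  v = [10, 2, 7, 10, 4].
Step 2: syndromes of r = [5, 0, 10, 4, 6] (all sums mod 11).
  S_0 = Σ v_i r_i = 10·5 + 2·0 + 7·10 + 10·4 + 4·6 = 184 ≡ 8.
  S_1 = Σ v_i α_i r_i = 10·4·5 + 2·3·0 + 7·1·10 + 10·6·4 + 4·2·6 = 558 ≡ 8.
  α_i^2 mod 11 = [5, 9, 1, 3, 4].
  S_2 = Σ v_i α_i^2 r_i = 10·5·5 + 2·9·0 + 7·1·10 + 10·3·4 + 4·4·6 = 536 ≡ 8.
  S = (8, 8, 8) ≠ 0, so r is not a codeword (an error is present).
Step 3: locate the error. For a single error e at position i, S_ℓ = v_i·e·α_i^ℓ, so α_err = S_1/S_0.
  S_0^{−1} = 8^{−1} = 7 (mod 11), so α_err = 8·7 = 56 ≡ 1 = α_3. Error position i = 3.
  Consistency check: S_2/S_1 = 8·7 = 56 ≡ 1 = α_err ✓ (single-error assumption holds).
Step 4: error magnitude e = S_0/v_3 = S_0·∏_{j≠3}(α_3 − α_j) = 8·8 = 64 ≡ 9 (mod 11).
Step 5: correct position 3: c_3 = r_3 − e = 10 − 9 ≡ 1 (mod 11). Hence c = [5, 0, 1, 4, 6].
  Check: interpolating c through the α_i gives m(x) = 7 + 5·x (degree < 2) with m(α_i) = c_i for every i, so c is indeed a codeword.


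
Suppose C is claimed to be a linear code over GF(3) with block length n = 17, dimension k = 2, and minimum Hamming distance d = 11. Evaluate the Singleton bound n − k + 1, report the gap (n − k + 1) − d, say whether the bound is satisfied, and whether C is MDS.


Singleton RHS = n − k + 1 = 16, slack = 5, bound satisfied, not MDS.

Singleton bound: d ≤ n − k + 1.
Here n = 17, k = 2, so n − k + 1 = 16.
Given d = 11, check d ≤ 16: YES.
Slack = (n − k + 1) − d = 5.
The code is NOT MDS (slack = 5 > 0).
Description: the claimed parameters are [17, 2, 11]_3; such a code would be non-MDS.


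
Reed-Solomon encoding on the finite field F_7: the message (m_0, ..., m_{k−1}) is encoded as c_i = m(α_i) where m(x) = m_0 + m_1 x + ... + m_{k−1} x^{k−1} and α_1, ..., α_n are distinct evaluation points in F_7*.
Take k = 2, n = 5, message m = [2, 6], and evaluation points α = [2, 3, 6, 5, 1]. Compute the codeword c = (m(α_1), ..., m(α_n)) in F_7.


c = [0, 6, 3, 4, 1]

Message polynomial: m(x) = 2 + 6·x (mod 7).
For each evaluation point α_i, compute m(α_i) mod 7:
  α_1 = 2: Horner steps 6 → 0, so m(2) = 0.
  α_2 = 3: Horner steps 6 → 6, so m(3) = 6.
  α_3 = 6: Horner steps 6 → 3, so m(6) = 3.
  α_4 = 5: Horner steps 6 → 4, so m(5) = 4.
  α_5 = 1: Horner steps 6 → 1, so m(1) = 1.
Codeword c = [0, 6, 3, 4, 1] ∈ F_7^5.


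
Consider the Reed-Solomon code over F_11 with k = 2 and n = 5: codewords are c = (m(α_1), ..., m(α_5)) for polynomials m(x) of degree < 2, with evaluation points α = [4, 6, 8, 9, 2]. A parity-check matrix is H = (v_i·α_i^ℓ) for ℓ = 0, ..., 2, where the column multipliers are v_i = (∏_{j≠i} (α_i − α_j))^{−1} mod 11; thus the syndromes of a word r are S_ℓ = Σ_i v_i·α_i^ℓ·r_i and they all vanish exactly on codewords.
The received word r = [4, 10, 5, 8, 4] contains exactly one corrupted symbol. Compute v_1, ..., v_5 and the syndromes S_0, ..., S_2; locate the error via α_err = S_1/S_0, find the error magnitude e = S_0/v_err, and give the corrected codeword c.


S = (1, 2, 4), error at position 5, error magnitude e = 6, c = [4, 10, 5, 8, 9].

Step 1: column multipliers v_i = (∏_{j≠i}(α_i − α_j))^{−1} mod 11.
  i = 1 (α = 4): (4−6)(4−8)(4−9)(4−2) = (−2)·(−4)·(−5)·2 = −80 ≡ 8, so v_1 = 8^{−1} = 7 (mod 11).
  i = 2 (α = 6): (6−4)(6−8)(6−9)(6−2) = 2·(−2)·(−3)·4 = 48 ≡ 4, so v_2 = 4^{−1} = 3 (mod 11).
  i = 3 (α = 8): (8−4)(8−6)(8−9)(8−2) = 4·2·(−1)·6 = −48 ≡ 7, so v_3 = 7^{−1} = 8 (mod 11).
  i = 4 (α = 9): (9−4)(9−6)(9−8)(9−2) = 5·3·1·7 = 105 ≡ 6, so v_4 = 6^{−1} = 2 (mod 11).
  i = 5 (α = 2): (2−4)(2−6)(2−8)(2−9) = (−2)·(−4)·(−6)·(−7) = 336 ≡ 6, so v_5 = 6^{−1} = 2 (mod 11).
  v = [7, 3, 8, 2, 2].
Step 2: syndromes of r = [4, 10, 5, 8, 4] (all sums mod 11).
  S_0 = Σ v_i r_i = 7·4 + 3·10 + 8·5 + 2·8 + 2·4 = 122 ≡ 1.
  S_1 = Σ v_i α_i r_i = 7·4·4 + 3·6·10 + 8·8·5 + 2·9·8 + 2·2·4 = 772 ≡ 2.
  α_i^2 mod 11 = [5, 3, 9, 4, 4].
  S_2 = Σ v_i α_i^2 r_i = 7·5·4 + 3·3·10 + 8·9·5 + 2·4·8 + 2·4·4 = 686 ≡ 4.
  S = (1, 2, 4) ≠ 0, so r is not a codeword (an error is present).
Step 3: locate the error. For a single error e at position i, S_ℓ = v_i·e·α_i^ℓ, so α_err = S_1/S_0.
  S_0^{−1} = 1^{−1} = 1 (mod 11), so α_err = 2·1 = 2 ≡ 2 = α_5. Error position i = 5.
  Consistency check: S_2/S_1 = 4·6 = 24 ≡ 2 = α_err ✓ (single-error assumption holds).
Step 4: error magnitude e = S_0/v_5 = S_0·∏_{j≠5}(α_5 − α_j) = 1·6 = 6 ≡ 6 (mod 11).
Step 5: correct position 5: c_5 = r_5 − e = 4 − 6 ≡ 9 (mod 11). Hence c = [4, 10, 5, 8, 9].
  Check: interpolating c through the α_i gives m(x) = 3 + 3·x (degree < 2) with m(α_i) = c_i for every i, so c is indeed a codeword.


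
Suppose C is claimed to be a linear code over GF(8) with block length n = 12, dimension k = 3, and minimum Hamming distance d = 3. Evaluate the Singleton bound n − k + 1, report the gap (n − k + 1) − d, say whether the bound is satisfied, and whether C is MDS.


Singleton RHS = n − k + 1 = 10, slack = 7, bound satisfied, not MDS.

Singleton bound: d ≤ n − k + 1.
Here n = 12, k = 3, so n − k + 1 = 10.
Given d = 3, check d ≤ 10: YES.
Slack = (n − k + 1) − d = 7.
The code is NOT MDS (slack = 7 > 0).
Description: the claimed parameters are [12, 3, 3]_8; such a code would be non-MDS.


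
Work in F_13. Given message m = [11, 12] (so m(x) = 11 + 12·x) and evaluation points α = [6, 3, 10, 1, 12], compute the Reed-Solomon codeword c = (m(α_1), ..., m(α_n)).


c = [5, 8, 1, 10, 12]

Message polynomial: m(x) = 11 + 12·x (mod 13).
For each evaluation point α_i, compute m(α_i) mod 13:
  α_1 = 6: Horner steps 12 → 5, so m(6) = 5.
  α_2 = 3: Horner steps 12 → 8, so m(3) = 8.
  α_3 = 10: Horner steps 12 → 1, so m(10) = 1.
  α_4 = 1: Horner steps 12 → 10, so m(1) = 10.
  α_5 = 12: Horner steps 12 → 12, so m(12) = 12.
Codeword c = [5, 8, 1, 10, 12] ∈ F_13^5.


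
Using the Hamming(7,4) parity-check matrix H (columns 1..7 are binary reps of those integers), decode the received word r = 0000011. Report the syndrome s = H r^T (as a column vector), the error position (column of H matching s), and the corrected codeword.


s = (0, 0, 1)^T, error position = 1, corrected codeword c = 1000011

Compute s = H r^T mod 2 one row at a time:
  s_1 = 0 + 0 + 1 + 1 = 2 ≡ 0 (mod 2).
  s_2 = 0 + 0 + 1 + 1 = 2 ≡ 0 (mod 2).
  s_3 = 0 + 0 + 0 + 1 = 1 ≡ 1 (mod 2).
s = (0, 0, 1)^T — this equals column 1 of H (binary 001), so error is at position 1.
Correct: flip bit 1 of r = 0000011 to get c = 1000011.


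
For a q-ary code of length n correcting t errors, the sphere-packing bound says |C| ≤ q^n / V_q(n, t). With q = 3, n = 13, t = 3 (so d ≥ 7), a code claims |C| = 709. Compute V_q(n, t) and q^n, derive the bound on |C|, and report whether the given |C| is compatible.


V_q(n, t) = 2627, q^n = 1594323, Hamming bound = 606, |C| = 709 > bound (violated).

Step 1: Compute V_q(n, t) = Σ_{j=0}^3 C(n, j) (q−1)^j.
  j = 0: C(13,0)·(2)^0 = 1·1 = 1.
  j = 1: C(13,1)·(2)^1 = 13·2 = 26.
  j = 2: C(13,2)·(2)^2 = 78·4 = 312.
  j = 3: C(13,3)·(2)^3 = 286·8 = 2288.
  V_q(n, t) = 1 + 26 + 312 + 2288 = 2627.
Step 2: q^n = 3^13 = 1594323.
Step 3: Hamming bound ⌊q^n / V_q(n,t)⌋ = ⌊1594323/2627⌋ = 606.
Step 4: Compare |C| = 709 to 606: violated.
The claimed |C| lies above the Hamming bound, so no 3-ary code of length 13 with d ≥ 7 can have 709 codewords.


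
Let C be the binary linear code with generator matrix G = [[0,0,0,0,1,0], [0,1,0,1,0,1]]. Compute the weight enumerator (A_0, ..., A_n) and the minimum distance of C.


Weight distribution: A_0 = 1, A_1 = 1, A_3 = 1, A_4 = 1. Minimum distance d = 1.

Enumerate all 2^2 = 4 messages m ∈ F_2^2.
For each, compute codeword c = mG in F_2^6, then tally its weight.
  m = 00 → c = 000000, weight = 0.
  m = 10 → c = 000010, weight = 1.
  m = 01 → c = 010101, weight = 3.
  m = 11 → c = 010111, weight = 4.
Tally weights:
  weight 0: 1 codewords.
  weight 1: 1 codewords.
  weight 3: 1 codewords.
  weight 4: 1 codewords.
Minimum distance d = smallest w > 0 with A_w > 0 = 1.
Sanity: Σ A_w = 4 = 2^2 = 4 ✓.


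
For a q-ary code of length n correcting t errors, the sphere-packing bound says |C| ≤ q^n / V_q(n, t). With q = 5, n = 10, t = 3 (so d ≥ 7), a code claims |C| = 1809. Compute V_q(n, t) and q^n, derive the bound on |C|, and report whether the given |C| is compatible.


V_q(n, t) = 8441, q^n = 9765625, Hamming bound = 1156, |C| = 1809 > bound (violated).

Step 1: Compute V_q(n, t) = Σ_{j=0}^3 C(n, j) (q−1)^j.
  j = 0: C(10,0)·(4)^0 = 1·1 = 1.
  j = 1: C(10,1)·(4)^1 = 10·4 = 40.
  j = 2: C(10,2)·(4)^2 = 45·16 = 720.
  j = 3: C(10,3)·(4)^3 = 120·64 = 7680.
  V_q(n, t) = 1 + 40 + 720 + 7680 = 8441.
Step 2: q^n = 5^10 = 9765625.
Step 3: Hamming bound ⌊q^n / V_q(n,t)⌋ = ⌊9765625/8441⌋ = 1156.
Step 4: Compare |C| = 1809 to 1156: violated.
The claimed |C| lies above the Hamming bound, so no 5-ary code of length 10 with d ≥ 7 can have 1809 codewords.


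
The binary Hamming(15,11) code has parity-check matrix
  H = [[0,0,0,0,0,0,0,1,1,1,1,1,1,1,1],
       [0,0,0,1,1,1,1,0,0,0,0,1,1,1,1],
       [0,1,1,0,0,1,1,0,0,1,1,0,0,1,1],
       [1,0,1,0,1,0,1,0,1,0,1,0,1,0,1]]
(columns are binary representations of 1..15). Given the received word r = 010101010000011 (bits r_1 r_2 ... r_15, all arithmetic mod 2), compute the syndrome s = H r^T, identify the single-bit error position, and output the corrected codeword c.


s = (1, 0, 0, 1)^T, error position = 9, corrected codeword c = 010101011000011

Compute s = H r^T mod 2 one row at a time:
  s_1 = 1 + 0 + 0 + 0 + 0 + 0 + 1 + 1 = 3 ≡ 1 (mod 2).
  s_2 = 1 + 0 + 1 + 0 + 0 + 0 + 1 + 1 = 4 ≡ 0 (mod 2).
  s_3 = 1 + 0 + 1 + 0 + 0 + 0 + 1 + 1 = 4 ≡ 0 (mod 2).
  s_4 = 0 + 0 + 0 + 0 + 0 + 0 + 0 + 1 = 1 ≡ 1 (mod 2).
s = (1, 0, 0, 1)^T — this equals column 9 of H (binary 1001), so error is at position 9.
Correct: flip bit 9 of r = 010101010000011 to get c = 010101011000011.


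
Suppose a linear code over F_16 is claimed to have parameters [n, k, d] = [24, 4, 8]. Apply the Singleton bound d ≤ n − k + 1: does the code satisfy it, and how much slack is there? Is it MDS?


Singleton RHS = n − k + 1 = 21, slack = 13, bound satisfied, not MDS.

Singleton bound: d ≤ n − k + 1.
Here n = 24, k = 4, so n − k + 1 = 21.
Given d = 8, check d ≤ 21: YES.
Slack = (n − k + 1) − d = 13.
The code is NOT MDS (slack = 13 > 0).
Description: the claimed parameters are [24, 4, 8]_16; such a code would be non-MDS.


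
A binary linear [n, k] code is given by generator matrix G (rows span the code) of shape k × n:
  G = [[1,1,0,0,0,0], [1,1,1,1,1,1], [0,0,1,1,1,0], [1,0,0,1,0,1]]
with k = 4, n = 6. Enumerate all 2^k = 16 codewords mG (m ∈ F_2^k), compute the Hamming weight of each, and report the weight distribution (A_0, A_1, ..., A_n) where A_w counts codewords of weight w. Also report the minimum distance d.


Weight distribution: A_0 = 1, A_1 = 1, A_2 = 3, A_3 = 6, A_4 = 3, A_5 = 1, A_6 = 1. Minimum distance d = 1.

Enumerate all 2^4 = 16 messages m ∈ F_2^4.
For each, compute codeword c = mG in F_2^6, then tally its weight.
  m = 0000 → c = 000000, weight = 0.
  m = 1000 → c = 110000, weight = 2.
  m = 0100 → c = 111111, weight = 6.
  m = 1100 → c = 001111, weight = 4.
  m = 0010 → c = 001110, weight = 3.
  m = 1010 → c = 111110, weight = 5.
  m = 0110 → c = 110001, weight = 3.
  m = 1110 → c = 000001, weight = 1.
  m = 0001 → c = 100101, weight = 3.
  m = 1001 → c = 010101, weight = 3.
  m = 0101 → c = 011010, weight = 3.
  m = 1101 → c = 101010, weight = 3.
  m = 0011 → c = 101011, weight = 4.
  m = 1011 → c = 011011, weight = 4.
  m = 0111 → c = 010100, weight = 2.
  m = 1111 → c = 100100, weight = 2.
Tally weights:
  weight 0: 1 codewords.
  weight 1: 1 codewords.
  weight 2: 3 codewords.
  weight 3: 6 codewords.
  weight 4: 3 codewords.
  weight 5: 1 codewords.
  weight 6: 1 codewords.
Minimum distance d = smallest w > 0 with A_w > 0 = 1.
Sanity: Σ A_w = 16 = 2^4 = 16 ✓.


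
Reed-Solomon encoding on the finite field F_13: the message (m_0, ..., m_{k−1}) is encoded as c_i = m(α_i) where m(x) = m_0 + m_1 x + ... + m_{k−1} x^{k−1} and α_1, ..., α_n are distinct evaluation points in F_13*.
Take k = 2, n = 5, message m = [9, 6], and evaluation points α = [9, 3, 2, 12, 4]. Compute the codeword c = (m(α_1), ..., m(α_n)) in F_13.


c = [11, 1, 8, 3, 7]

Message polynomial: m(x) = 9 + 6·x (mod 13).
For each evaluation point α_i, compute m(α_i) mod 13:
  α_1 = 9: Horner steps 6 → 11, so m(9) = 11.
  α_2 = 3: Horner steps 6 → 1, so m(3) = 1.
  α_3 = 2: Horner steps 6 → 8, so m(2) = 8.
  α_4 = 12: Horner steps 6 → 3, so m(12) = 3.
  α_5 = 4: Horner steps 6 → 7, so m(4) = 7.
Codeword c = [11, 1, 8, 3, 7] ∈ F_13^5.


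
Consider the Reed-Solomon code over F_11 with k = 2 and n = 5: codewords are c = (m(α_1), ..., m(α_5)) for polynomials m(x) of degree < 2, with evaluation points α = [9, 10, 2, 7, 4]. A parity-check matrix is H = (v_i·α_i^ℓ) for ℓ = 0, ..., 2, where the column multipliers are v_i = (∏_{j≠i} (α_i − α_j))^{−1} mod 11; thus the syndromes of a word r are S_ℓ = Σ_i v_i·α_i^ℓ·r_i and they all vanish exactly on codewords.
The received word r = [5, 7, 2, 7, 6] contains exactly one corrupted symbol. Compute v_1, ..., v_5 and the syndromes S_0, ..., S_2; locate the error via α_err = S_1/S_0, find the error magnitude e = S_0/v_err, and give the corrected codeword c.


S = (3, 10, 4), error at position 4, error magnitude e = 6, c = [5, 7, 2, 1, 6].

Step 1: column multipliers v_i = (∏_{j≠i}(α_i − α_j))^{−1} mod 11.
  i = 1 (α = 9): (9−10)(9−2)(9−7)(9−4) = (−1)·7·2·5 = −70 ≡ 7, so v_1 = 7^{−1} = 8 (mod 11).
  i = 2 (α = 10): (10−9)(10−2)(10−7)(10−4) = 1·8·3·6 = 144 ≡ 1, so v_2 = 1^{−1} = 1 (mod 11).
  i = 3 (α = 2): (2−9)(2−10)(2−7)(2−4) = (−7)·(−8)·(−5)·(−2) = 560 ≡ 10, so v_3 = 10^{−1} = 10 (mod 11).
  i = 4 (α = 7): (7−9)(7−10)(7−2)(7−4) = (−2)·(−3)·5·3 = 90 ≡ 2, so v_4 = 2^{−1} = 6 (mod 11).
  i = 5 (α = 4): (4−9)(4−10)(4−2)(4−7) = (−5)·(−6)·2·(−3) = −180 ≡ 7, so v_5 = 7^{−1} = 8 (mod 11).
  v = [8, 1, 10, 6, 8].
Step 2: syndromes of r = [5, 7, 2, 7, 6] (all sums mod 11).
  S_0 = Σ v_i r_i = 8·5 + 1·7 + 10·2 + 6·7 + 8·6 = 157 ≡ 3.
  S_1 = Σ v_i α_i r_i = 8·9·5 + 1·10·7 + 10·2·2 + 6·7·7 + 8·4·6 = 956 ≡ 10.
  α_i^2 mod 11 = [4, 1, 4, 5, 5].
  S_2 = Σ v_i α_i^2 r_i = 8·4·5 + 1·1·7 + 10·4·2 + 6·5·7 + 8·5·6 = 697 ≡ 4.
  S = (3, 10, 4) ≠ 0, so r is not a codeword (an error is present).
Step 3: locate the error. For a single error e at position i, S_ℓ = v_i·e·α_i^ℓ, so α_err = S_1/S_0.
  S_0^{−1} = 3^{−1} = 4 (mod 11), so α_err = 10·4 = 40 ≡ 7 = α_4. Error position i = 4.
  Consistency check: S_2/S_1 = 4·10 = 40 ≡ 7 = α_err ✓ (single-error assumption holds).
Step 4: error magnitude e = S_0/v_4 = S_0·∏_{j≠4}(α_4 − α_j) = 3·2 = 6 ≡ 6 (mod 11).
Step 5: correct position 4: c_4 = r_4 − e = 7 − 6 ≡ 1 (mod 11). Hence c = [5, 7, 2, 1, 6].
  Check: interpolating c through the α_i gives m(x) = 9 + 2·x (degree < 2) with m(α_i) = c_i for every i, so c is indeed a codeword.


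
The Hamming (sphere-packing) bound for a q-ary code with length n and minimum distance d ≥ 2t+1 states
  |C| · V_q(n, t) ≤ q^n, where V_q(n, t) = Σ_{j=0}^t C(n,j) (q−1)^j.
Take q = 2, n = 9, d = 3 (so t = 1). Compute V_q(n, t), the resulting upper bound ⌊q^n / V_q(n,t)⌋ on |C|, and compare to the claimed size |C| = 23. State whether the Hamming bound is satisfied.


V_q(n, t) = 10, q^n = 512, Hamming bound = 51, |C| = 23 ≤ bound (satisfied).

Step 1: Compute V_q(n, t) = Σ_{j=0}^1 C(n, j) (q−1)^j.
  j = 0: C(9,0)·(1)^0 = 1·1 = 1.
  j = 1: C(9,1)·(1)^1 = 9·1 = 9.
  V_q(n, t) = 1 + 9 = 10.
Step 2: q^n = 2^9 = 512.
Step 3: Hamming bound ⌊q^n / V_q(n,t)⌋ = ⌊512/10⌋ = 51.
Step 4: Compare |C| = 23 to 51: satisfied.
The claimed |C| lies below the Hamming bound.
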